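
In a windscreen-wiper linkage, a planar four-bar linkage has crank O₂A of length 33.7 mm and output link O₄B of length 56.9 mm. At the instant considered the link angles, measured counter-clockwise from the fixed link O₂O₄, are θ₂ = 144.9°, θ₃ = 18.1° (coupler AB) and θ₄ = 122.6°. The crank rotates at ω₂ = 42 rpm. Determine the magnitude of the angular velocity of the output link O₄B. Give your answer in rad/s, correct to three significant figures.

2.15

ω₂ = 4.398 rad/s (from 42 rpm).
Differentiating the loop-closure r₂e^{iθ₂}+r₃e^{iθ₃}=r₁+r₄e^{iθ₄} gives r₂ω₂e^{iθ₂}+r₃ω₃e^{iθ₃}=r₄ω₄e^{iθ₄}.
Eliminating the other unknown: ω₄ = r₂ω₂ sin(θ₂−θ₃) / [r₄ sin(θ₄−θ₃)].
Numerator sine = +0.80073; denominator sine = +0.96815.
Result = 0.0337·4.398·(+0.80073) / (0.0569·(+0.96815)) = +2.1545 rad/s; magnitude 2.1545 rad/s.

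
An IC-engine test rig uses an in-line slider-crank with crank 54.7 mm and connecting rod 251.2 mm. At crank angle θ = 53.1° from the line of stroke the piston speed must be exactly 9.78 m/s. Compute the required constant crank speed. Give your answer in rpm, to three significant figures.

1880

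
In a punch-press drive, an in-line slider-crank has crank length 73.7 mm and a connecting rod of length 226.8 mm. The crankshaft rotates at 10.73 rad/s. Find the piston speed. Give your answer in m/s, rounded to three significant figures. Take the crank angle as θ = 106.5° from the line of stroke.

0.685

ω = 10.73 rad/s
For an in-line slider-crank, x = r cosθ + √(L² − r² sin²θ), so v = −rω sinθ·[1 + r cosθ/√(L² − r² sin²θ)].
With r = 0.0737 m, L = 0.2268 m, θ = 106.5°: √(L² − r² sin²θ) = 0.21551 m.
v = −0.0737·10.73·0.95882·[1 + 0.0737·-0.28402/0.21551] = -0.68459 m/s.
|v| = 0.68459 m/s.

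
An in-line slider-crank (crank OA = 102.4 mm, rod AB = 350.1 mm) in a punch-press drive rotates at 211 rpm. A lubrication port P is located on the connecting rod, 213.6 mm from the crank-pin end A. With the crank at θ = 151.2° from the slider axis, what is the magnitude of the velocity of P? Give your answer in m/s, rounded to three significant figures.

1.20

ω = 22.1 rad/s.  Crank-pin speed |V_A| = rω = 2.2626 m/s, perpendicular to OA.
Rod angle: sinφ = −(r/L) sinθ ⇒ φ = -8.100°; ω_rod = −rω cosθ/√(L²−r²sin²θ) = +5.7204 rad/s.
V_P = V_A + ω_rod × AP, with AP = 0.2136 m along the rod.
Components: V_Px = −rω sinθ − a·ω_rod·sinφ = -0.91785 m/s;  V_Py = rω cosθ + a·ω_rod·cosφ = -0.77305 m/s.
|V_P| = √(V_Px² + V_Py²) = 1.2 m/s.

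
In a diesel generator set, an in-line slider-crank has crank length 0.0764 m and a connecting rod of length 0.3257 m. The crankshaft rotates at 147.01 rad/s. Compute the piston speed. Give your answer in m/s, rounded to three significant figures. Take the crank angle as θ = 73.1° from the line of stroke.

ω = 147 rad/s
For an in-line slider-crank, x = r cosθ + √(L² − r² sin²θ), so v = −rω sinθ·[1 + r cosθ/√(L² − r² sin²θ)].
With r = 0.0764 m, L = 0.3257 m, θ = 73.1°: √(L² − r² sin²θ) = 0.31739 m.
v = −0.0764·147·0.95681·[1 + 0.0764·0.29070/0.31739] = -11.499 m/s.
|v| = 11.499 m/s.

11.5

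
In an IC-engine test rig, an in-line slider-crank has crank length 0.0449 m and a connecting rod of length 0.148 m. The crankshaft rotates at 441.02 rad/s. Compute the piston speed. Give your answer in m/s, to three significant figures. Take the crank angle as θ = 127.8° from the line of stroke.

12.6

ω = 441 rad/s
For an in-line slider-crank, x = r cosθ + √(L² − r² sin²θ), so v = −rω sinθ·[1 + r cosθ/√(L² − r² sin²θ)].
With r = 0.0449 m, L = 0.148 m, θ = 127.8°: √(L² − r² sin²θ) = 0.14368 m.
v = −0.0449·441·0.79016·[1 + 0.0449·-0.61291/0.14368] = -12.65 m/s.
|v| = 12.65 m/s.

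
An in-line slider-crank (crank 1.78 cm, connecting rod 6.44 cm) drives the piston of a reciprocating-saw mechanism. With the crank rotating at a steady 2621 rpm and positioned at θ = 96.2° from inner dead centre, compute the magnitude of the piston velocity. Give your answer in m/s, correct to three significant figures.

ω = 2π·2621/60 = 274.5 rad/s
For an in-line slider-crank, x = r cosθ + √(L² − r² sin²θ), so v = −rω sinθ·[1 + r cosθ/√(L² − r² sin²θ)].
With r = 0.0178 m, L = 0.0644 m, θ = 96.2°: √(L² − r² sin²θ) = 0.061921 m.
v = −0.0178·274.5·0.99415·[1 + 0.0178·-0.10800/0.061921] = -4.7062 m/s.
|v| = 4.7062 m/s.

4.71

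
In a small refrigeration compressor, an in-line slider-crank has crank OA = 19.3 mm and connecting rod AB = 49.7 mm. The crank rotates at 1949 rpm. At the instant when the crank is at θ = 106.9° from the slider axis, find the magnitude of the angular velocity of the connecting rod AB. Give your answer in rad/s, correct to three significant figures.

24.8

ω = 204.1 rad/s (converted from 1949 rpm).
The rod makes angle φ with the slider axis where L sinφ = r sinθ; differentiating, L cosφ·φ̇ = r ω cosθ.
L cosφ = √(L² − r² sin²θ) = 0.046142 m.
|ω_rod| = r ω |cosθ| / √(L² − r² sin²θ) = 0.0193·204.1·0.29070/0.046142 = 24.817 rad/s.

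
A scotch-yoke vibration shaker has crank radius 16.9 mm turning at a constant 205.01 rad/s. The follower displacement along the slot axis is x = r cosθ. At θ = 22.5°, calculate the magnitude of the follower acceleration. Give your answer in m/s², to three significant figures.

656

ω = 205 rad/s
x = r cosθ ⇒ ẍ = −rω² cosθ (ω constant).
|a| = rω²|cosθ| = 0.0169·(205)²·|cos 22.5°| = 656.22 m/s².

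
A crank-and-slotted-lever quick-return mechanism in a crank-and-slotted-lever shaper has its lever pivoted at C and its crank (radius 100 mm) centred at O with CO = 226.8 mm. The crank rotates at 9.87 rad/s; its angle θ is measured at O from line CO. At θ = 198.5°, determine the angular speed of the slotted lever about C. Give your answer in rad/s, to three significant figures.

6.17

ω = 9.87 rad/s
Crank pin A relative to C: A = (d + r cosθ, r sinθ); lever angle φ = atan2(r sinθ, d + r cosθ).
Differentiating tanφ: φ̇ = rω(d cosθ + r)/(d² + r² + 2dr cosθ).
d² + r² + 2dr cosθ = |CA|² = 0.0184223 m²;  d cosθ + r = -0.11508 m.
|ω_lever| = |0.1·9.87·-0.11508| / 0.0184223 = 6.1656 rad/s.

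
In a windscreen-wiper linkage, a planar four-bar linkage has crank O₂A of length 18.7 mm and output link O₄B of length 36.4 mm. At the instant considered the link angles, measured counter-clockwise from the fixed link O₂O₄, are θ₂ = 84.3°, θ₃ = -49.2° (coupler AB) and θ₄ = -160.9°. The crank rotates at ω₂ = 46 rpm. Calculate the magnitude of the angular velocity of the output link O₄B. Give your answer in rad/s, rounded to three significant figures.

1.93

ω₂ = 4.817 rad/s (from 46 rpm).
Differentiating the loop-closure r₂e^{iθ₂}+r₃e^{iθ₃}=r₁+r₄e^{iθ₄} gives r₂ω₂e^{iθ₂}+r₃ω₃e^{iθ₃}=r₄ω₄e^{iθ₄}.
Eliminating the other unknown: ω₄ = r₂ω₂ sin(θ₂−θ₃) / [r₄ sin(θ₄−θ₃)].
Numerator sine = +0.72537; denominator sine = -0.92913.
Result = 0.0187·4.817·(+0.72537) / (0.0364·(-0.92913)) = -1.932 rad/s; magnitude 1.932 rad/s.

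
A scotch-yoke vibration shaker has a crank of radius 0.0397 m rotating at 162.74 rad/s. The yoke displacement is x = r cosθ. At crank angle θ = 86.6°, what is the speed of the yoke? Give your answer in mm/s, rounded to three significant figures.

6450

ω = 162.7 rad/s
x = r cosθ ⇒ ẋ = −rω sinθ.
|v| = rω|sinθ| = 0.0397·162.7·|sin 86.6°| = 6.4494 m/s = 6449.4 mm/s.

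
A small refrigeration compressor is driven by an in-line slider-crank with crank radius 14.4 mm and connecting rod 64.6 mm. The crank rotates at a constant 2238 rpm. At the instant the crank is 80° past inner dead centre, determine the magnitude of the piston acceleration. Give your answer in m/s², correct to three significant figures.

ω = 2π·2238/60 = 234.4 rad/s
x(θ) = r cosθ + √(L² − r² sin²θ); with ω constant, a = ω²·d²x/dθ².
d²x/dθ² = −r cosθ − r²(cos2θ)/√u − r⁴ sin²2θ/(4u^{3/2}),  u = L² − r² sin²θ = 0.00397205 m².
Substituting r = 0.0144 m, L = 0.0646 m, θ = 80°: d²x/dθ² = +0.00058619 m.
a = ω²·d²x/dθ² = (234.4)²·(+0.00058619) = +32.197 m/s²;  |a| = 32.197 m/s².

32.2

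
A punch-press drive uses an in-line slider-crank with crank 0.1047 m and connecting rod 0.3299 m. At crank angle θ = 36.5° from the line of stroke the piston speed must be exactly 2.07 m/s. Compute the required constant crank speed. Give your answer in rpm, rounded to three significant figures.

252

For an in-line slider-crank, |v_piston| = rω|sinθ|·[1 + r cosθ/√(L² − r² sin²θ)].
With r = 0.1047 m, L = 0.3299 m, θ = 36.5°: the bracketed kinematic factor |dx/dθ| = 0.078457 m.
ω = v/|dx/dθ| = 2.07/0.078457 = 26.384 rad/s.
N = 60ω/(2π) = 251.95 rpm.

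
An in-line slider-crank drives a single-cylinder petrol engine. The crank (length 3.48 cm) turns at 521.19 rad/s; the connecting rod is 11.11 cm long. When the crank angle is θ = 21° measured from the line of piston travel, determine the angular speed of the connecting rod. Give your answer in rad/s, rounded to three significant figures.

ω = 521.2 rad/s
The rod makes angle φ with the slider axis where L sinφ = r sinθ; differentiating, L cosφ·φ̇ = r ω cosθ.
L cosφ = √(L² − r² sin²θ) = 0.1104 m.
|ω_rod| = r ω |cosθ| / √(L² − r² sin²θ) = 0.0348·521.2·0.93358/0.1104 = 153.38 rad/s.

153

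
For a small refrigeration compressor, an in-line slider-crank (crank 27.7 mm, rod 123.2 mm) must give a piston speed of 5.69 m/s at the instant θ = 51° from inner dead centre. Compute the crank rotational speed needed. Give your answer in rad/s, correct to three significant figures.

231

For an in-line slider-crank, |v_piston| = rω|sinθ|·[1 + r cosθ/√(L² − r² sin²θ)].
With r = 0.0277 m, L = 0.1232 m, θ = 51°: the bracketed kinematic factor |dx/dθ| = 0.02462 m.
ω = v/|dx/dθ| = 5.69/0.02462 = 231.11 rad/s.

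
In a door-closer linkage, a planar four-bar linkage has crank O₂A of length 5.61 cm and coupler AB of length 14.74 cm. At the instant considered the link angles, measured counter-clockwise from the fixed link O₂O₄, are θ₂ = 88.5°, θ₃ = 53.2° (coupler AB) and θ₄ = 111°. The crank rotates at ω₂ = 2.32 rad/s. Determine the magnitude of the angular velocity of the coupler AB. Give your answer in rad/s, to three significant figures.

0.399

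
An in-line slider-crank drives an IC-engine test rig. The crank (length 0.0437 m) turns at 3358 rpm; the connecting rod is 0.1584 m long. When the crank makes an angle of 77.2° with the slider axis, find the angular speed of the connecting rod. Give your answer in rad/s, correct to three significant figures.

22.3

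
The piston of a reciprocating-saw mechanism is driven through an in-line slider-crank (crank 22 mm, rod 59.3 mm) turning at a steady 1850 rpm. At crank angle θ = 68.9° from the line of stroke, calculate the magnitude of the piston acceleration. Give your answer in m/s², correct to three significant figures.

61.1

ω = 2π·1850/60 = 193.7 rad/s
x(θ) = r cosθ + √(L² − r² sin²θ); with ω constant, a = ω²·d²x/dθ².
d²x/dθ² = −r cosθ − r²(cos2θ)/√u − r⁴ sin²2θ/(4u^{3/2}),  u = L² − r² sin²θ = 0.00309522 m².
Substituting r = 0.022 m, L = 0.0593 m, θ = 68.9°: d²x/dθ² = -0.0016287 m.
a = ω²·d²x/dθ² = (193.7)²·(-0.0016287) = -61.127 m/s²;  |a| = 61.127 m/s².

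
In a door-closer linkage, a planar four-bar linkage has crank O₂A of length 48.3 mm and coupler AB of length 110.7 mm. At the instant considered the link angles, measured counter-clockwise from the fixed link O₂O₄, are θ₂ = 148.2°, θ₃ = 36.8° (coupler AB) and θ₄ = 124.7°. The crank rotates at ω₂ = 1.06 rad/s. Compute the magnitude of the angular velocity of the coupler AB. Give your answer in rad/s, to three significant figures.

0.185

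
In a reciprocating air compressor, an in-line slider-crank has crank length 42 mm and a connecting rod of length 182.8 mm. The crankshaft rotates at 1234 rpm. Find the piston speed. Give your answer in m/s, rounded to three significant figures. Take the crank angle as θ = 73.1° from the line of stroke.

5.55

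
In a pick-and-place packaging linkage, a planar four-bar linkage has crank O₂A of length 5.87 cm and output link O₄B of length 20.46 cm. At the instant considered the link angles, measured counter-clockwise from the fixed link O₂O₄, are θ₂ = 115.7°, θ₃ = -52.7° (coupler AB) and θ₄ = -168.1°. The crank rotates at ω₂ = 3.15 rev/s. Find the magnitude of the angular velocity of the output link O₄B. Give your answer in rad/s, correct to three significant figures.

1.26

ω₂ = 19.79 rad/s (from 3.15 rev/s).
Differentiating the loop-closure r₂e^{iθ₂}+r₃e^{iθ₃}=r₁+r₄e^{iθ₄} gives r₂ω₂e^{iθ₂}+r₃ω₃e^{iθ₃}=r₄ω₄e^{iθ₄}.
Eliminating the other unknown: ω₄ = r₂ω₂ sin(θ₂−θ₃) / [r₄ sin(θ₄−θ₃)].
Numerator sine = +0.20108; denominator sine = -0.90334.
Result = 0.0587·19.79·(+0.20108) / (0.2046·(-0.90334)) = -1.264 rad/s; magnitude 1.264 rad/s.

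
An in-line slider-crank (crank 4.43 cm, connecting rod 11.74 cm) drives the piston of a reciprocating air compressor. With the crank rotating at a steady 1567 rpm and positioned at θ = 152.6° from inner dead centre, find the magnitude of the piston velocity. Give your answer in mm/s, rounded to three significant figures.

2210

ω = 2π·1567/60 = 164.1 rad/s
For an in-line slider-crank, x = r cosθ + √(L² − r² sin²θ), so v = −rω sinθ·[1 + r cosθ/√(L² − r² sin²θ)].
With r = 0.0443 m, L = 0.1174 m, θ = 152.6°: √(L² − r² sin²θ) = 0.11562 m.
v = −0.0443·164.1·0.46020·[1 + 0.0443·-0.88782/0.11562] = -2.2074 m/s.
|v| = 2.2074 m/s = 2207.4 mm/s.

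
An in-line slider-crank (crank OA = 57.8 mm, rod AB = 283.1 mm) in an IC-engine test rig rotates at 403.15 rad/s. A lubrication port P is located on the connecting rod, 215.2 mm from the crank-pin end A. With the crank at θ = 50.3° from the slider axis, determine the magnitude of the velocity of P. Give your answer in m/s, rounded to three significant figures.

20.0

ω = 403.1 rad/s.  Crank-pin speed |V_A| = rω = 23.302 m/s, perpendicular to OA.
Rod angle: sinφ = −(r/L) sinθ ⇒ φ = -9.038°; ω_rod = −rω cosθ/√(L²−r²sin²θ) = -53.238 rad/s.
V_P = V_A + ω_rod × AP, with AP = 0.2152 m along the rod.
Components: V_Px = −rω sinθ − a·ω_rod·sinφ = -19.728 m/s;  V_Py = rω cosθ + a·ω_rod·cosφ = +3.57 m/s.
|V_P| = √(V_Px² + V_Py²) = 20.049 m/s.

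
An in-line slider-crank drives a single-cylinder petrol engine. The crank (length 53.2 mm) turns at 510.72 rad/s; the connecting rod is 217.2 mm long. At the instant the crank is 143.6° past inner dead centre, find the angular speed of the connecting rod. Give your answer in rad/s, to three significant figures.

102

ω = 510.7 rad/s
The rod makes angle φ with the slider axis where L sinφ = r sinθ; differentiating, L cosφ·φ̇ = r ω cosθ.
L cosφ = √(L² − r² sin²θ) = 0.21489 m.
|ω_rod| = r ω |cosθ| / √(L² − r² sin²θ) = 0.0532·510.7·0.80489/0.21489 = 101.77 rad/s.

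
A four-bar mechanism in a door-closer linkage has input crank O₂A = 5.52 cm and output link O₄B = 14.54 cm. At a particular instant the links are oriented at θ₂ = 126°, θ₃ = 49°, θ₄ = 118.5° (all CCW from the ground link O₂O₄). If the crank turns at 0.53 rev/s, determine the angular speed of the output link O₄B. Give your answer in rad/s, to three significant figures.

ω₂ = 3.33 rad/s (from 0.53 rev/s).
Differentiating the loop-closure r₂e^{iθ₂}+r₃e^{iθ₃}=r₁+r₄e^{iθ₄} gives r₂ω₂e^{iθ₂}+r₃ω₃e^{iθ₃}=r₄ω₄e^{iθ₄}.
Eliminating the other unknown: ω₄ = r₂ω₂ sin(θ₂−θ₃) / [r₄ sin(θ₄−θ₃)].
Numerator sine = +0.97437; denominator sine = +0.93667.
Result = 0.0552·3.33·(+0.97437) / (0.1454·(+0.93667)) = +1.3151 rad/s; magnitude 1.3151 rad/s.

1.32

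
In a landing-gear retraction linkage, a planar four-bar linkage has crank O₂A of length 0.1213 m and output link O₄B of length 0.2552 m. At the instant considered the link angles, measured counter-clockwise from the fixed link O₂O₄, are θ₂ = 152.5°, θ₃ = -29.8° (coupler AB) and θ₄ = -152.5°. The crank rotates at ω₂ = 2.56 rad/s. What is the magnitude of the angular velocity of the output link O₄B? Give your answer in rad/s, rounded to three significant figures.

ω₂ = 2.56 rad/s
Differentiating the loop-closure r₂e^{iθ₂}+r₃e^{iθ₃}=r₁+r₄e^{iθ₄} gives r₂ω₂e^{iθ₂}+r₃ω₃e^{iθ₃}=r₄ω₄e^{iθ₄}.
Eliminating the other unknown: ω₄ = r₂ω₂ sin(θ₂−θ₃) / [r₄ sin(θ₄−θ₃)].
Numerator sine = -0.04013; denominator sine = -0.84151.
Result = 0.1213·2.56·(-0.04013) / (0.2552·(-0.84151)) = +0.05803 rad/s; magnitude 0.05803 rad/s.

0.0580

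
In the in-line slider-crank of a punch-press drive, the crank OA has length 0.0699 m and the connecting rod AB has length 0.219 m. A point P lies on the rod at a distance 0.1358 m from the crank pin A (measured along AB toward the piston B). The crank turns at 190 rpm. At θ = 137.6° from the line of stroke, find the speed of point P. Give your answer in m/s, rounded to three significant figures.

ω = 19.9 rad/s.  Crank-pin speed |V_A| = rω = 1.3908 m/s, perpendicular to OA.
Rod angle: sinφ = −(r/L) sinθ ⇒ φ = -12.429°; ω_rod = −rω cosθ/√(L²−r²sin²θ) = +4.8022 rad/s.
V_P = V_A + ω_rod × AP, with AP = 0.1358 m along the rod.
Components: V_Px = −rω sinθ − a·ω_rod·sinφ = -0.79745 m/s;  V_Py = rω cosθ + a·ω_rod·cosφ = -0.39018 m/s.
|V_P| = √(V_Px² + V_Py²) = 0.88779 m/s.

0.888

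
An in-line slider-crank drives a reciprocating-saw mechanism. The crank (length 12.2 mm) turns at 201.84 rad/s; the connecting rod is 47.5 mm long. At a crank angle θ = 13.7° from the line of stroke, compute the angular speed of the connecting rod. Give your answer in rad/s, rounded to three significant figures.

50.5

ω = 201.8 rad/s
The rod makes angle φ with the slider axis where L sinφ = r sinθ; differentiating, L cosφ·φ̇ = r ω cosθ.
L cosφ = √(L² − r² sin²θ) = 0.047412 m.
|ω_rod| = r ω |cosθ| / √(L² − r² sin²θ) = 0.0122·201.8·0.97155/0.047412 = 50.46 rad/s.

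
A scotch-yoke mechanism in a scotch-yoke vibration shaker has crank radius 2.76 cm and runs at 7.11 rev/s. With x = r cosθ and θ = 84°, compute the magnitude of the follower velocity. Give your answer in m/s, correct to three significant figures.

ω = 44.67 rad/s (from 7.11 rev/s).
x = r cosθ ⇒ ẋ = −rω sinθ.
|v| = rω|sinθ| = 0.0276·44.67·|sin 84°| = 1.2262 m/s.

1.23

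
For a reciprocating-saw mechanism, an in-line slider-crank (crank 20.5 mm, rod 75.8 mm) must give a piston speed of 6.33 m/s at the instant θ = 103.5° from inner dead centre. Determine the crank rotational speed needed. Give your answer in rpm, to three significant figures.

For an in-line slider-crank, |v_piston| = rω|sinθ|·[1 + r cosθ/√(L² − r² sin²θ)].
With r = 0.0205 m, L = 0.0758 m, θ = 103.5°: the bracketed kinematic factor |dx/dθ| = 0.018629 m.
ω = v/|dx/dθ| = 6.33/0.018629 = 339.79 rad/s.
N = 60ω/(2π) = 3244.8 rpm.

3240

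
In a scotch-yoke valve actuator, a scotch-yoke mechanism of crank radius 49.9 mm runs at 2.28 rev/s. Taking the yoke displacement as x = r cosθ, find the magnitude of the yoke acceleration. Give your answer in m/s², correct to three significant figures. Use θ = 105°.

ω = 14.33 rad/s (from 2.28 rev/s).
x = r cosθ ⇒ ẍ = −rω² cosθ (ω constant).
|a| = rω²|cosθ| = 0.0499·(14.33)²·|cos 105°| = 2.6505 m/s².

2.65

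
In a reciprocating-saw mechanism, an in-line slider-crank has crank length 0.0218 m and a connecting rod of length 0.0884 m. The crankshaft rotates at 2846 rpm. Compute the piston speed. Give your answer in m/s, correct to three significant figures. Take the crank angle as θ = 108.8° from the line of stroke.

5.65

ω = 2π·2846/60 = 298 rad/s
For an in-line slider-crank, x = r cosθ + √(L² − r² sin²θ), so v = −rω sinθ·[1 + r cosθ/√(L² − r² sin²θ)].
With r = 0.0218 m, L = 0.0884 m, θ = 108.8°: √(L² − r² sin²θ) = 0.085957 m.
v = −0.0218·298·0.94665·[1 + 0.0218·-0.32227/0.085957] = -5.6478 m/s.
|v| = 5.6478 m/s.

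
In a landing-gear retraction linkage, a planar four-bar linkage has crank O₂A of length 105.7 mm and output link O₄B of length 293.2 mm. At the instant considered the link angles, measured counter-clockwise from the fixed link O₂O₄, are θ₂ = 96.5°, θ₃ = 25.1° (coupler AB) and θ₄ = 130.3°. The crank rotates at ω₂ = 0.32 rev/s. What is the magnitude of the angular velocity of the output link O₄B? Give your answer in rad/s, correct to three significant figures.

0.712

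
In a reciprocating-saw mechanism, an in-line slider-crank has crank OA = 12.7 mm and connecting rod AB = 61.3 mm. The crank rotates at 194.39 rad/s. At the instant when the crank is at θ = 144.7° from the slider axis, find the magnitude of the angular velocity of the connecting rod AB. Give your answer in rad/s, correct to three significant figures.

33.1

ω = 194.4 rad/s
The rod makes angle φ with the slider axis where L sinφ = r sinθ; differentiating, L cosφ·φ̇ = r ω cosθ.
L cosφ = √(L² − r² sin²θ) = 0.060859 m.
|ω_rod| = r ω |cosθ| / √(L² − r² sin²θ) = 0.0127·194.4·0.81614/0.060859 = 33.107 rad/s.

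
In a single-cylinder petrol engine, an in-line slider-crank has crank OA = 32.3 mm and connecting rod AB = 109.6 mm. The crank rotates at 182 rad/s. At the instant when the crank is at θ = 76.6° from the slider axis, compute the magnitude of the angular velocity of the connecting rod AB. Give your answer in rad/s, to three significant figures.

13.0

ω = 182 rad/s
The rod makes angle φ with the slider axis where L sinφ = r sinθ; differentiating, L cosφ·φ̇ = r ω cosθ.
L cosφ = √(L² − r² sin²θ) = 0.105 m.
|ω_rod| = r ω |cosθ| / √(L² − r² sin²θ) = 0.0323·182·0.23175/0.105 = 12.975 rad/s.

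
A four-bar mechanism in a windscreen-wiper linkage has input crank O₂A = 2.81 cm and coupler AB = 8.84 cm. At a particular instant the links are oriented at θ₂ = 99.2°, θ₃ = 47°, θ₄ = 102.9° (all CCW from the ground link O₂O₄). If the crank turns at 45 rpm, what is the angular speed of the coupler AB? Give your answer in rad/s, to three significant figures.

ω₂ = 4.712 rad/s (from 45 rpm).
Differentiating the loop-closure r₂e^{iθ₂}+r₃e^{iθ₃}=r₁+r₄e^{iθ₄} gives r₂ω₂e^{iθ₂}+r₃ω₃e^{iθ₃}=r₄ω₄e^{iθ₄}.
Eliminating the other unknown: ω₃ = r₂ω₂ sin(θ₄−θ₂) / [r₃ sin(θ₃−θ₄)].
Numerator sine = +0.06453; denominator sine = -0.82806.
Result = 0.0281·4.712·(+0.06453) / (0.0884·(-0.82806)) = -0.11674 rad/s; magnitude 0.11674 rad/s.

0.117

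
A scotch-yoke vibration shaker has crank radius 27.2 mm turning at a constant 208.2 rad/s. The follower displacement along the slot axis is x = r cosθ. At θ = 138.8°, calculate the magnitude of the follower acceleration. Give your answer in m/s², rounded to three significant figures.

887

ω = 208.2 rad/s
x = r cosθ ⇒ ẍ = −rω² cosθ (ω constant).
|a| = rω²|cosθ| = 0.0272·(208.2)²·|cos 138.8°| = 887.13 m/s².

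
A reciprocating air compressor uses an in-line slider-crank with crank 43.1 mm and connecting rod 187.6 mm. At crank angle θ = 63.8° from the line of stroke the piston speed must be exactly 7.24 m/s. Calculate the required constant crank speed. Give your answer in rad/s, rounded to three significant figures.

For an in-line slider-crank, |v_piston| = rω|sinθ|·[1 + r cosθ/√(L² − r² sin²θ)].
With r = 0.0431 m, L = 0.1876 m, θ = 63.8°: the bracketed kinematic factor |dx/dθ| = 0.042681 m.
ω = v/|dx/dθ| = 7.24/0.042681 = 169.63 rad/s.

170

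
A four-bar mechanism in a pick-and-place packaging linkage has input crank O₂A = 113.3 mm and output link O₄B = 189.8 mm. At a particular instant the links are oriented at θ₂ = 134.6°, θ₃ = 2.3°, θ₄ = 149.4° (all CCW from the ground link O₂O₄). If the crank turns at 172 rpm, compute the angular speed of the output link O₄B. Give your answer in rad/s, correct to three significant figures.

ω₂ = 18.01 rad/s (from 172 rpm).
Differentiating the loop-closure r₂e^{iθ₂}+r₃e^{iθ₃}=r₁+r₄e^{iθ₄} gives r₂ω₂e^{iθ₂}+r₃ω₃e^{iθ₃}=r₄ω₄e^{iθ₄}.
Eliminating the other unknown: ω₄ = r₂ω₂ sin(θ₂−θ₃) / [r₄ sin(θ₄−θ₃)].
Numerator sine = +0.73963; denominator sine = +0.54317.
Result = 0.1133·18.01·(+0.73963) / (0.1898·(+0.54317)) = +14.641 rad/s; magnitude 14.641 rad/s.

14.6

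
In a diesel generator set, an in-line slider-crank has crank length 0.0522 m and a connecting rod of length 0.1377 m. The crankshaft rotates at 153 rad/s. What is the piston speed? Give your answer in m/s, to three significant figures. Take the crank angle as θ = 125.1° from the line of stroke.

ω = 153 rad/s
For an in-line slider-crank, x = r cosθ + √(L² − r² sin²θ), so v = −rω sinθ·[1 + r cosθ/√(L² − r² sin²θ)].
With r = 0.0522 m, L = 0.1377 m, θ = 125.1°: √(L² − r² sin²θ) = 0.13091 m.
v = −0.0522·153·0.81815·[1 + 0.0522·-0.57501/0.13091] = -5.0361 m/s.
|v| = 5.0361 m/s.

5.04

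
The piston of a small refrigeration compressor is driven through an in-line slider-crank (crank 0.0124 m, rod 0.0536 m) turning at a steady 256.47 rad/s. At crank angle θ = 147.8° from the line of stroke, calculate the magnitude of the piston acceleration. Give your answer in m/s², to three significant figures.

606

ω = 256.5 rad/s
x(θ) = r cosθ + √(L² − r² sin²θ); with ω constant, a = ω²·d²x/dθ².
d²x/dθ² = −r cosθ − r²(cos2θ)/√u − r⁴ sin²2θ/(4u^{3/2}),  u = L² − r² sin²θ = 0.0028293 m².
Substituting r = 0.0124 m, L = 0.0536 m, θ = 147.8°: d²x/dθ² = +0.0092118 m.
a = ω²·d²x/dθ² = (256.5)²·(+0.0092118) = +605.92 m/s²;  |a| = 605.92 m/s².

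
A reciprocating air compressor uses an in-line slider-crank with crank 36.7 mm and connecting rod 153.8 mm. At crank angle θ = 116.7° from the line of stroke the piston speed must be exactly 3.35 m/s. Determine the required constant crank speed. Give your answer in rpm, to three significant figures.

1100

For an in-line slider-crank, |v_piston| = rω|sinθ|·[1 + r cosθ/√(L² − r² sin²θ)].
With r = 0.0367 m, L = 0.1538 m, θ = 116.7°: the bracketed kinematic factor |dx/dθ| = 0.029189 m.
ω = v/|dx/dθ| = 3.35/0.029189 = 114.77 rad/s.
N = 60ω/(2π) = 1096 rpm.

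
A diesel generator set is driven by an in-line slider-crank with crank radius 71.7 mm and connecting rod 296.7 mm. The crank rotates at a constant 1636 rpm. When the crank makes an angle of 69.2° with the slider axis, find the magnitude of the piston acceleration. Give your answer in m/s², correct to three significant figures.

360

ω = 2π·1636/60 = 171.3 rad/s
x(θ) = r cosθ + √(L² − r² sin²θ); with ω constant, a = ω²·d²x/dθ².
d²x/dθ² = −r cosθ − r²(cos2θ)/√u − r⁴ sin²2θ/(4u^{3/2}),  u = L² − r² sin²θ = 0.0835383 m².
Substituting r = 0.0717 m, L = 0.2967 m, θ = 69.2°: d²x/dθ² = -0.012281 m.
a = ω²·d²x/dθ² = (171.3)²·(-0.012281) = -360.46 m/s²;  |a| = 360.46 m/s².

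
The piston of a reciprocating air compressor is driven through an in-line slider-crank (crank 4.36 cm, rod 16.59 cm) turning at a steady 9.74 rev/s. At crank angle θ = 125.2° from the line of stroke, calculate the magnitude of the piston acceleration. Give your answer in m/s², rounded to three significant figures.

108

ω = 2π·9.74 = 61.2 rad/s
x(θ) = r cosθ + √(L² − r² sin²θ); with ω constant, a = ω²·d²x/dθ².
d²x/dθ² = −r cosθ − r²(cos2θ)/√u − r⁴ sin²2θ/(4u^{3/2}),  u = L² − r² sin²θ = 0.0262535 m².
Substituting r = 0.0436 m, L = 0.1659 m, θ = 125.2°: d²x/dθ² = +0.02888 m.
a = ω²·d²x/dθ² = (61.2)²·(+0.02888) = +108.16 m/s²;  |a| = 108.16 m/s².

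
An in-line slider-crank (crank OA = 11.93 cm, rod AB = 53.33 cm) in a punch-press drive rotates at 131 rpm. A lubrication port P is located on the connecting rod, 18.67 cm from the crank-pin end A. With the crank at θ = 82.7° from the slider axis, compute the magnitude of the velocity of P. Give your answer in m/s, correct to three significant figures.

ω = 13.72 rad/s.  Crank-pin speed |V_A| = rω = 1.6366 m/s, perpendicular to OA.
Rod angle: sinφ = −(r/L) sinθ ⇒ φ = -12.820°; ω_rod = −rω cosθ/√(L²−r²sin²θ) = -0.3999 rad/s.
V_P = V_A + ω_rod × AP, with AP = 0.1867 m along the rod.
Components: V_Px = −rω sinθ − a·ω_rod·sinφ = -1.6399 m/s;  V_Py = rω cosθ + a·ω_rod·cosφ = +0.13515 m/s.
|V_P| = √(V_Px² + V_Py²) = 1.6455 m/s.

1.65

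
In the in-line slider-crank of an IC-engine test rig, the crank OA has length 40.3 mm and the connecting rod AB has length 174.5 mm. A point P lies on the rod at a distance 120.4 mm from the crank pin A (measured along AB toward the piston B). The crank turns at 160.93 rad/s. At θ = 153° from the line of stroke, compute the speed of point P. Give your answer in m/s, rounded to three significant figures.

3.10

ω = 160.9 rad/s.  Crank-pin speed |V_A| = rω = 6.4855 m/s, perpendicular to OA.
Rod angle: sinφ = −(r/L) sinθ ⇒ φ = -6.018°; ω_rod = −rω cosθ/√(L²−r²sin²θ) = +33.299 rad/s.
V_P = V_A + ω_rod × AP, with AP = 0.1204 m along the rod.
Components: V_Px = −rω sinθ − a·ω_rod·sinφ = -2.524 m/s;  V_Py = rω cosθ + a·ω_rod·cosφ = -1.7915 m/s.
|V_P| = √(V_Px² + V_Py²) = 3.0952 m/s.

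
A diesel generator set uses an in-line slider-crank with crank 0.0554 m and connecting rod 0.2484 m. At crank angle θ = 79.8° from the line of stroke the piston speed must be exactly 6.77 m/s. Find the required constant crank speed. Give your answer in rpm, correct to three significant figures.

1140

For an in-line slider-crank, |v_piston| = rω|sinθ|·[1 + r cosθ/√(L² − r² sin²θ)].
With r = 0.0554 m, L = 0.2484 m, θ = 79.8°: the bracketed kinematic factor |dx/dθ| = 0.056732 m.
ω = v/|dx/dθ| = 6.77/0.056732 = 119.33 rad/s.
N = 60ω/(2π) = 1139.6 rpm.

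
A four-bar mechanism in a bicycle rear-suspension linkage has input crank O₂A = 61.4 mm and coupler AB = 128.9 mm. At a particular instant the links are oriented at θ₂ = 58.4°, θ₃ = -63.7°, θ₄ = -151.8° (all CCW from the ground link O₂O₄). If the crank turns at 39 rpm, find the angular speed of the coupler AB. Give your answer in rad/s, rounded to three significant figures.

ω₂ = 4.084 rad/s (from 39 rpm).
Differentiating the loop-closure r₂e^{iθ₂}+r₃e^{iθ₃}=r₁+r₄e^{iθ₄} gives r₂ω₂e^{iθ₂}+r₃ω₃e^{iθ₃}=r₄ω₄e^{iθ₄}.
Eliminating the other unknown: ω₃ = r₂ω₂ sin(θ₄−θ₂) / [r₃ sin(θ₃−θ₄)].
Numerator sine = +0.50302; denominator sine = +0.99945.
Result = 0.0614·4.084·(+0.50302) / (0.1289·(+0.99945)) = +0.97911 rad/s; magnitude 0.97911 rad/s.

0.979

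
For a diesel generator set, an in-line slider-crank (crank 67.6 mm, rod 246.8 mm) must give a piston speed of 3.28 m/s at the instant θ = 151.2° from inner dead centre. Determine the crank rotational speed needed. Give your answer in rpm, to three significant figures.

1270

For an in-line slider-crank, |v_piston| = rω|sinθ|·[1 + r cosθ/√(L² − r² sin²θ)].
With r = 0.0676 m, L = 0.2468 m, θ = 151.2°: the bracketed kinematic factor |dx/dθ| = 0.024681 m.
ω = v/|dx/dθ| = 3.28/0.024681 = 132.9 rad/s.
N = 60ω/(2π) = 1269.1 rpm.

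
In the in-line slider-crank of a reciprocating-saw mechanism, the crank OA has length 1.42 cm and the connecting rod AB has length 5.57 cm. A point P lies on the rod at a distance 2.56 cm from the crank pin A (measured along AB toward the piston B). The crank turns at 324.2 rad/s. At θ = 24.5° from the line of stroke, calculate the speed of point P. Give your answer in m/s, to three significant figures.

ω = 324.2 rad/s.  Crank-pin speed |V_A| = rω = 4.6036 m/s, perpendicular to OA.
Rod angle: sinφ = −(r/L) sinθ ⇒ φ = -6.069°; ω_rod = −rω cosθ/√(L²−r²sin²θ) = -75.633 rad/s.
V_P = V_A + ω_rod × AP, with AP = 0.0256 m along the rod.
Components: V_Px = −rω sinθ − a·ω_rod·sinφ = -2.1138 m/s;  V_Py = rω cosθ + a·ω_rod·cosφ = +2.2638 m/s.
|V_P| = √(V_Px² + V_Py²) = 3.0972 m/s.

3.10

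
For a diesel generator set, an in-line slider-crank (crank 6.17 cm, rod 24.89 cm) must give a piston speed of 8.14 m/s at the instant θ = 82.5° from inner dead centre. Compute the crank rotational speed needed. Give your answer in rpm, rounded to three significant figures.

For an in-line slider-crank, |v_piston| = rω|sinθ|·[1 + r cosθ/√(L² − r² sin²θ)].
With r = 0.0617 m, L = 0.2489 m, θ = 82.5°: the bracketed kinematic factor |dx/dθ| = 0.063214 m.
ω = v/|dx/dθ| = 8.14/0.063214 = 128.77 rad/s.
N = 60ω/(2π) = 1229.7 rpm.

1230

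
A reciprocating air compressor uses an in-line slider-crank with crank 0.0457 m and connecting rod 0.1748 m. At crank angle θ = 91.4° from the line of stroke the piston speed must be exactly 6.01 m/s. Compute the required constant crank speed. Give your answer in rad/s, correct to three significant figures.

For an in-line slider-crank, |v_piston| = rω|sinθ|·[1 + r cosθ/√(L² − r² sin²θ)].
With r = 0.0457 m, L = 0.1748 m, θ = 91.4°: the bracketed kinematic factor |dx/dθ| = 0.045384 m.
ω = v/|dx/dθ| = 6.01/0.045384 = 132.43 rad/s.

132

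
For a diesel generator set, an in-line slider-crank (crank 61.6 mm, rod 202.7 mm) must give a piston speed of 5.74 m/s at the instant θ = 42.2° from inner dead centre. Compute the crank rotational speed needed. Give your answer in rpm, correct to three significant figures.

For an in-line slider-crank, |v_piston| = rω|sinθ|·[1 + r cosθ/√(L² − r² sin²θ)].
With r = 0.0616 m, L = 0.2027 m, θ = 42.2°: the bracketed kinematic factor |dx/dθ| = 0.050894 m.
ω = v/|dx/dθ| = 5.74/0.050894 = 112.78 rad/s.
N = 60ω/(2π) = 1077 rpm.

1080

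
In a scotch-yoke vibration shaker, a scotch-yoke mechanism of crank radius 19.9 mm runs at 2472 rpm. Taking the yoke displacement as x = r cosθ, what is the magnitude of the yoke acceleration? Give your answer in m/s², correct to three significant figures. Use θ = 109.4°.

ω = 258.9 rad/s (from 2472 rpm).
x = r cosθ ⇒ ẍ = −rω² cosθ (ω constant).
|a| = rω²|cosθ| = 0.0199·(258.9)²·|cos 109.4°| = 442.95 m/s².

443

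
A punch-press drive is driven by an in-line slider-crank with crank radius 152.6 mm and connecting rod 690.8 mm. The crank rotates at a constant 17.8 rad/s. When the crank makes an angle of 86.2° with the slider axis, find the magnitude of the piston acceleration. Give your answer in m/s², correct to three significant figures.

7.65

ω = 17.8 rad/s
x(θ) = r cosθ + √(L² − r² sin²θ); with ω constant, a = ω²·d²x/dθ².
d²x/dθ² = −r cosθ − r²(cos2θ)/√u − r⁴ sin²2θ/(4u^{3/2}),  u = L² − r² sin²θ = 0.45402 m².
Substituting r = 0.1526 m, L = 0.6908 m, θ = 86.2°: d²x/dθ² = +0.024135 m.
a = ω²·d²x/dθ² = (17.8)²·(+0.024135) = +7.647 m/s²;  |a| = 7.647 m/s².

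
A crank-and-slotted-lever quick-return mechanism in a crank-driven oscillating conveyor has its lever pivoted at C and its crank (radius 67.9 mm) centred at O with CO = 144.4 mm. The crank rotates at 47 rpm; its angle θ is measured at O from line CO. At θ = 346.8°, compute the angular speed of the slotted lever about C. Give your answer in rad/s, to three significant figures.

ω = 4.922 rad/s (from 47 rpm).
Crank pin A relative to C: A = (d + r cosθ, r sinθ); lever angle φ = atan2(r sinθ, d + r cosθ).
Differentiating tanφ: φ̇ = rω(d cosθ + r)/(d² + r² + 2dr cosθ).
d² + r² + 2dr cosθ = |CA|² = 0.0445532 m²;  d cosθ + r = +0.20848 m.
|ω_lever| = |0.0679·4.922·+0.20848| / 0.0445532 = 1.5638 rad/s.

1.56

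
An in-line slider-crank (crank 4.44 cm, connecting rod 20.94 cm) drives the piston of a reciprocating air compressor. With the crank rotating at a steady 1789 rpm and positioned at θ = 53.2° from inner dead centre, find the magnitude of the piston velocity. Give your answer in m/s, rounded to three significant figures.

ω = 2π·1789/60 = 187.3 rad/s
For an in-line slider-crank, x = r cosθ + √(L² − r² sin²θ), so v = −rω sinθ·[1 + r cosθ/√(L² − r² sin²θ)].
With r = 0.0444 m, L = 0.2094 m, θ = 53.2°: √(L² − r² sin²θ) = 0.20636 m.
v = −0.0444·187.3·0.80073·[1 + 0.0444·0.59902/0.20636] = -7.519 m/s.
|v| = 7.519 m/s.

7.52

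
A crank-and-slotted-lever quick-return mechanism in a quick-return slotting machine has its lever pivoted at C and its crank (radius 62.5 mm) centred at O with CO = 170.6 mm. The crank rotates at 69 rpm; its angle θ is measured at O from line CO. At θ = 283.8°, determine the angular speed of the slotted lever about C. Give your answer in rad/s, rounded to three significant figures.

1.22

ω = 7.226 rad/s (from 69 rpm).
Crank pin A relative to C: A = (d + r cosθ, r sinθ); lever angle φ = atan2(r sinθ, d + r cosθ).
Differentiating tanφ: φ̇ = rω(d cosθ + r)/(d² + r² + 2dr cosθ).
d² + r² + 2dr cosθ = |CA|² = 0.0380973 m²;  d cosθ + r = +0.10319 m.
|ω_lever| = |0.0625·7.226·+0.10319| / 0.0380973 = 1.2233 rad/s.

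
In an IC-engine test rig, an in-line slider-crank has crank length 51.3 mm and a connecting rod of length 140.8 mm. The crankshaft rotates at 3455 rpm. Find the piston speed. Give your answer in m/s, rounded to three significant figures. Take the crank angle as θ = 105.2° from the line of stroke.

16.1

ω = 2π·3455/60 = 361.8 rad/s
For an in-line slider-crank, x = r cosθ + √(L² − r² sin²θ), so v = −rω sinθ·[1 + r cosθ/√(L² − r² sin²θ)].
With r = 0.0513 m, L = 0.1408 m, θ = 105.2°: √(L² − r² sin²θ) = 0.13181 m.
v = −0.0513·361.8·0.96502·[1 + 0.0513·-0.26219/0.13181] = -16.084 m/s.
|v| = 16.084 m/s.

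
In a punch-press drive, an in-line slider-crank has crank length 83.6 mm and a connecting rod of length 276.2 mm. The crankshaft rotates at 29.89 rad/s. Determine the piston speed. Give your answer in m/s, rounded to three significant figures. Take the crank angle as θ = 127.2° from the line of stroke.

ω = 29.89 rad/s
For an in-line slider-crank, x = r cosθ + √(L² − r² sin²θ), so v = −rω sinθ·[1 + r cosθ/√(L² − r² sin²θ)].
With r = 0.0836 m, L = 0.2762 m, θ = 127.2°: √(L² − r² sin²θ) = 0.26805 m.
v = −0.0836·29.89·0.79653·[1 + 0.0836·-0.60460/0.26805] = -1.6151 m/s.
|v| = 1.6151 m/s.

1.62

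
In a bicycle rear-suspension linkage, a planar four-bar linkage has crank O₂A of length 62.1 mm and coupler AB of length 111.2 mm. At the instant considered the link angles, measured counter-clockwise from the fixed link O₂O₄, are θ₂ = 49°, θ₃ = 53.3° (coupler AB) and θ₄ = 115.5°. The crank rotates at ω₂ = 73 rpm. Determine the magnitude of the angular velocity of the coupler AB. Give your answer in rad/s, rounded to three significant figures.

4.43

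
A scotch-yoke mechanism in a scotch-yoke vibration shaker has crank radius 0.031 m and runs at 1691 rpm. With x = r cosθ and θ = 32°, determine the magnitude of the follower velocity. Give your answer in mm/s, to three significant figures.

2910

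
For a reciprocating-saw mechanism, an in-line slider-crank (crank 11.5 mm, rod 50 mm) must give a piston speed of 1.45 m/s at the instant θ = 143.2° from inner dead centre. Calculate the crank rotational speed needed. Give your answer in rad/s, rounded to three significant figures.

259

For an in-line slider-crank, |v_piston| = rω|sinθ|·[1 + r cosθ/√(L² − r² sin²θ)].
With r = 0.0115 m, L = 0.05 m, θ = 143.2°: the bracketed kinematic factor |dx/dθ| = 0.0056079 m.
ω = v/|dx/dθ| = 1.45/0.0056079 = 258.57 rad/s.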